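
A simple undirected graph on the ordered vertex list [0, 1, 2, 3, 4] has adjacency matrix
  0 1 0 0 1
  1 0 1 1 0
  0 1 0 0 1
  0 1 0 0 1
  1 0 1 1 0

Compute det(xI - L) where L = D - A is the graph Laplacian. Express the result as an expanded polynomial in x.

With the vertex order [0, 1, 2, 3, 4], the degrees are [2, 3, 2, 2, 3], giving D = diag(2, 3, 2, 2, 3) and L = D - A. L has integer entries, so p(x) = det(xI - L) has integer coefficients. Expanding the determinant yields x^5 - 12x^4 + 51x^3 - 92x^2 + 60x. Since p(0) = det(-L) = 0, x divides p(x). There is one zero in the spectrum, matching the 1 component.

x^5 - 12x^4 + 51x^3 - 92x^2 + 60x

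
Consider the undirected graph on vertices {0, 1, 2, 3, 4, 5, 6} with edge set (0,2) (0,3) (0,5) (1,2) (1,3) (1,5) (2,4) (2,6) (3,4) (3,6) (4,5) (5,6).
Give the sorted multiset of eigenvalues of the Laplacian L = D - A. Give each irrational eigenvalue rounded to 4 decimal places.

Each diagonal entry of L is the vertex degree and each off-diagonal entry is -1 where an edge is present, 0 otherwise; in the order [0, 1, 2, 3, 4, 5, 6] the diagonal is [3, 3, 4, 4, 3, 4, 3]. L is symmetric positive semidefinite, so every eigenvalue is real and nonnegative. By the matrix-tree theorem the graph has (1/7) * product of the nonzero eigenvalues = 432 spanning trees.

[0, 3, 3, 3, 4, 4, 7]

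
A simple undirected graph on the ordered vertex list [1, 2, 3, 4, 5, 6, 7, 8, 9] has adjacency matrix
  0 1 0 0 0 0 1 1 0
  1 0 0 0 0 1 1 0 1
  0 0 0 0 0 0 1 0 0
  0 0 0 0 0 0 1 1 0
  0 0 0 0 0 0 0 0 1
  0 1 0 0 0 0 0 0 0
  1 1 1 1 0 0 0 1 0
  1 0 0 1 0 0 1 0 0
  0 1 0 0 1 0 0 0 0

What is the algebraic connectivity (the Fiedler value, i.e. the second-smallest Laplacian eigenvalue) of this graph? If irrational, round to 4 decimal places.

0.3597

With the vertex order [1, 2, 3, 4, 5, 6, 7, 8, 9], the degrees are [3, 4, 1, 2, 1, 1, 5, 3, 2], giving D = diag(3, 4, 1, 2, 1, 1, 5, 3, 2) and L = D - A. Computing the eigenvalues of L and sorting gives [0, 0.3597, 0.7483, 1.0581, 2.1117, 2.5652, 3.9383, 5.0129, 6.2058]. The Fiedler value lambda_2 = 0.3597 is strictly positive, so the graph is connected. There is one zero in the spectrum, matching the 1 component.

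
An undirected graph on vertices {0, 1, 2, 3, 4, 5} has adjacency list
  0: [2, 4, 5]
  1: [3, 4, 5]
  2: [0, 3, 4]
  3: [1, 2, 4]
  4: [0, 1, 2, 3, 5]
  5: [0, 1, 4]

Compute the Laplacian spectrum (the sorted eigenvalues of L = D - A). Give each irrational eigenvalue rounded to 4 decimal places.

[0, 2.3820, 2.3820, 4.6180, 4.6180, 6]

With the vertex order [0, 1, 2, 3, 4, 5], the degrees are [3, 3, 3, 3, 5, 3], giving D = diag(3, 3, 3, 3, 5, 3) and L = D - A. Since every row of L sums to 0, the all-ones vector is in the kernel and 0 is an eigenvalue. The single zero eigenvalue shows the graph is connected.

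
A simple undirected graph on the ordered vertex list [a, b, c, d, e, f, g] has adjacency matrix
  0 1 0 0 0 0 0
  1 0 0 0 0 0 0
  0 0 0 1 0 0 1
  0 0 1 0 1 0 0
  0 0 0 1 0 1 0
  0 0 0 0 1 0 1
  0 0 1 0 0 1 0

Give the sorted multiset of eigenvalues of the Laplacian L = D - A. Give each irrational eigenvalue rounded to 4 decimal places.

Reading degrees in the order [a, b, c, d, e, f, g] gives [1, 1, 2, 2, 2, 2, 2]; set D = diag(1, 1, 2, 2, 2, 2, 2) and form L = D - A. L is symmetric positive semidefinite, so every eigenvalue is real and nonnegative. The 2 zero eigenvalues correspond to the 2 connected components. The eigenvalues sum to 12, which equals trace(L) = 2|E|.

[0, 0, 1.3820, 1.3820, 2, 3.6180, 3.6180]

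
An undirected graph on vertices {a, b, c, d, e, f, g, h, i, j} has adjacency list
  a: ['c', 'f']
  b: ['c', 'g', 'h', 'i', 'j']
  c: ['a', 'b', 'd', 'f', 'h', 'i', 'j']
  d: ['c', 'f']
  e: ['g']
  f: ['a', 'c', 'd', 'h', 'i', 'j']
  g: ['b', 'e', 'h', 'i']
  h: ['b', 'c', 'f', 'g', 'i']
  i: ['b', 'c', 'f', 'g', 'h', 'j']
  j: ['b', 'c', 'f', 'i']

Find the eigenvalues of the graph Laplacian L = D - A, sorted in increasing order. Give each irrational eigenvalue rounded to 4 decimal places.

[0, 0.7421, 1.8936, 2, 3.7569, 5.2294, 5.7842, 6.8940, 7.5527, 8.1471]

Reading degrees in the order [a, b, c, d, e, f, g, h, i, j] gives [2, 5, 7, 2, 1, 6, 4, 5, 6, 4]; set D = diag(2, 5, 7, 2, 1, 6, 4, 5, 6, 4) and form L = D - A. Since every row of L sums to 0, the all-ones vector is in the kernel and 0 is an eigenvalue. The single zero eigenvalue shows the graph is connected. The eigenvalues sum to 42, which equals trace(L) = 2|E|.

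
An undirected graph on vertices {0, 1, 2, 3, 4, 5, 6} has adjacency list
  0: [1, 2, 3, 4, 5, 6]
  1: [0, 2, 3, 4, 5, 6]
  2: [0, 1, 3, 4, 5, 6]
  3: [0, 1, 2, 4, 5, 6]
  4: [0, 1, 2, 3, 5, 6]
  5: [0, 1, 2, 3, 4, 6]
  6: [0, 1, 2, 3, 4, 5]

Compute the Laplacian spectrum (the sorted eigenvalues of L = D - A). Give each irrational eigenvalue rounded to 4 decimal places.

[0, 7, 7, 7, 7, 7, 7]

Each diagonal entry of L is the vertex degree and each off-diagonal entry is -1 where an edge is present, 0 otherwise; in the order [0, 1, 2, 3, 4, 5, 6] the diagonal is [6, 6, 6, 6, 6, 6, 6]. L is symmetric positive semidefinite, so every eigenvalue is real and nonnegative. The eigenvalues sum to 42, which equals trace(L) = 2|E|.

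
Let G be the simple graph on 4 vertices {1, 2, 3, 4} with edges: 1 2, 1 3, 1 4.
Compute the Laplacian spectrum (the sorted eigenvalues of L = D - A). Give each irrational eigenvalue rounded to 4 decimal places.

Each diagonal entry of L is the vertex degree and each off-diagonal entry is -1 where an edge is present, 0 otherwise; in the order [1, 2, 3, 4] the diagonal is [3, 1, 1, 1]. Since every row of L sums to 0, the all-ones vector is in the kernel and 0 is an eigenvalue. The single zero eigenvalue shows the graph is connected. There is one zero in the spectrum, matching the 1 component.

[0, 1, 1, 4]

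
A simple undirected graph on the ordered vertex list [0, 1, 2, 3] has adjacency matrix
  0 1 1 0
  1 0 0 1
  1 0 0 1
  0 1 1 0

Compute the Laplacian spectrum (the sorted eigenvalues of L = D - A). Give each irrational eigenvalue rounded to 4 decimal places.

[0, 2, 2, 4]

Reading degrees in the order [0, 1, 2, 3] gives [2, 2, 2, 2]; set D = diag(2, 2, 2, 2) and form L = D - A. L is symmetric positive semidefinite, so every eigenvalue is real and nonnegative.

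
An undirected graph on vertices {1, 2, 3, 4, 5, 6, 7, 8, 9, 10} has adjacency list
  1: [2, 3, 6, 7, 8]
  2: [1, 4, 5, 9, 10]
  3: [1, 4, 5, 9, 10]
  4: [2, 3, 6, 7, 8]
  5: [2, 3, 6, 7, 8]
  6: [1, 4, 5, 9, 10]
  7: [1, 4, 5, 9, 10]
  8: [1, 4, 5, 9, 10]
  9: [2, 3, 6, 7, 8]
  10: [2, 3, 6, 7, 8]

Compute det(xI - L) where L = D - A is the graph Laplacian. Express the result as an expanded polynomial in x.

Reading degrees in the order [1, 2, 3, 4, 5, 6, 7, 8, 9, 10] gives [5, 5, 5, 5, 5, 5, 5, 5, 5, 5]; set D = diag(5, 5, 5, 5, 5, 5, 5, 5, 5, 5) and form L = D - A. The eigenvalues of L are [0, 5, 5, 5, 5, 5, 5, 5, 5, 10]; the characteristic polynomial is the product of (x - lambda_i), which multiplies out to x^10 - 50x^9 + 1100x^8 - 14000x^7 + 113750x^6 - 612500x^5 + 2187500x^4 - 5000000x^3 + 6640625x^2 - 3906250x. The constant term is 0 because L is singular (the all-ones vector lies in its kernel). The largest eigenvalue, 10, is at most the vertex count 10.

x^10 - 50x^9 + 1100x^8 - 14000x^7 + 113750x^6 - 612500x^5 + 2187500x^4 - 5000000x^3 + 6640625x^2 - 3906250x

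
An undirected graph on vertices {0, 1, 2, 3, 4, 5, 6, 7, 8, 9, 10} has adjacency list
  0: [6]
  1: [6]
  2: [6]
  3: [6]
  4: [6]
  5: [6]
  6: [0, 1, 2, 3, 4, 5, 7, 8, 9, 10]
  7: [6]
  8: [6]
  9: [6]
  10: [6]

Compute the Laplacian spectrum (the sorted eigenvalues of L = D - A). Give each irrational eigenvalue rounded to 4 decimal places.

[0, 1, 1, 1, 1, 1, 1, 1, 1, 1, 11]

Each diagonal entry of L is the vertex degree and each off-diagonal entry is -1 where an edge is present, 0 otherwise; in the order [0, 1, 2, 3, 4, 5, 6, 7, 8, 9, 10] the diagonal is [1, 1, 1, 1, 1, 1, 10, 1, 1, 1, 1]. Since every row of L sums to 0, the all-ones vector is in the kernel and 0 is an eigenvalue. The single zero eigenvalue shows the graph is connected.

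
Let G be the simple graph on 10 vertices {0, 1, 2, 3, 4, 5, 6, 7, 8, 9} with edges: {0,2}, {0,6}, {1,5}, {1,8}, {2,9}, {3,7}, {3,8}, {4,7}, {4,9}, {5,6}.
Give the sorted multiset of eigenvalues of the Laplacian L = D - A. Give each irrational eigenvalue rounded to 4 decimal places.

[0, 0.3820, 0.3820, 1.3820, 1.3820, 2.6180, 2.6180, 3.6180, 3.6180, 4]

Reading degrees in the order [0, 1, 2, 3, 4, 5, 6, 7, 8, 9] gives [2, 2, 2, 2, 2, 2, 2, 2, 2, 2]; set D = diag(2, 2, 2, 2, 2, 2, 2, 2, 2, 2) and form L = D - A. L is symmetric positive semidefinite, so every eigenvalue is real and nonnegative. The largest eigenvalue, 4, is at most the vertex count 10. The eigenvalues sum to 20, which equals trace(L) = 2|E|.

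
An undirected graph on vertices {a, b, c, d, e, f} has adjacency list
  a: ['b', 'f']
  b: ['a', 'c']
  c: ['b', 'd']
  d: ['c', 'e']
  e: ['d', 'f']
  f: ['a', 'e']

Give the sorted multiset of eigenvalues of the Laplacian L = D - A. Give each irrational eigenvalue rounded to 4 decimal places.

[0, 1, 1, 3, 3, 4]

Reading degrees in the order [a, b, c, d, e, f] gives [2, 2, 2, 2, 2, 2]; set D = diag(2, 2, 2, 2, 2, 2) and form L = D - A. Diagonalising L (or applying a numerical eigensolver to the 6x6 matrix) gives the spectrum above. The single zero eigenvalue shows the graph is connected.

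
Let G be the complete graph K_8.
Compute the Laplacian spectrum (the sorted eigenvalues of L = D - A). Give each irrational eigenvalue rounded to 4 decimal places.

[0, 8, 8, 8, 8, 8, 8, 8]

The graph has 8 vertices and degree multiset [7, 7, 7, 7, 7, 7, 7, 7]; D is the diagonal matrix of degrees and L = D - A. Since every row of L sums to 0, the all-ones vector is in the kernel and 0 is an eigenvalue. The eigenvalues sum to 56, which equals trace(L) = 2|E|.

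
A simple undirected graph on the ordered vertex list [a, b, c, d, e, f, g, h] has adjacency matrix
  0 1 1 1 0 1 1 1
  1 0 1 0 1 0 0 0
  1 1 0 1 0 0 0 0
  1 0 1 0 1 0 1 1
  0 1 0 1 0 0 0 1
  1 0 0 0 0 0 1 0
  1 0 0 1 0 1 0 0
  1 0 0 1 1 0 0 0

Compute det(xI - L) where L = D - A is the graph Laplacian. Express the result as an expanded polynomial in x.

Each diagonal entry of L is the vertex degree and each off-diagonal entry is -1 where an edge is present, 0 otherwise; in the order [a, b, c, d, e, f, g, h] the diagonal is [6, 3, 3, 5, 3, 2, 3, 3]. L has integer entries, so p(x) = det(xI - L) has integer coefficients. Expanding the determinant yields x^8 - 28x^7 + 323x^6 - 1986x^5 + 7014x^4 - 14184x^3 + 15133x^2 - 6520x. The constant term is 0 because L is singular (the all-ones vector lies in its kernel). By the matrix-tree theorem the graph has (1/8) * product of the nonzero eigenvalues = 815 spanning trees.

x^8 - 28x^7 + 323x^6 - 1986x^5 + 7014x^4 - 14184x^3 + 15133x^2 - 6520x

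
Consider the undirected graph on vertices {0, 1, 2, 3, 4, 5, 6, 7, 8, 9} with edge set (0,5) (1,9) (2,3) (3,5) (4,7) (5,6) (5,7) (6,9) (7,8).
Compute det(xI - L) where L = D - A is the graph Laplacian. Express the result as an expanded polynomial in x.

x^10 - 18x^9 + 132x^8 - 514x^7 + 1160x^6 - 1556x^5 + 1226x^4 - 540x^3 + 119x^2 - 10x

Reading degrees in the order [0, 1, 2, 3, 4, 5, 6, 7, 8, 9] gives [1, 1, 1, 2, 1, 4, 2, 3, 1, 2]; set D = diag(1, 1, 1, 2, 1, 4, 2, 3, 1, 2) and form L = D - A. L has integer entries, so p(x) = det(xI - L) has integer coefficients. Expanding the determinant yields x^10 - 18x^9 + 132x^8 - 514x^7 + 1160x^6 - 1556x^5 + 1226x^4 - 540x^3 + 119x^2 - 10x. The coefficient of x^9 equals -trace(L) = -18, matching the sum of degrees.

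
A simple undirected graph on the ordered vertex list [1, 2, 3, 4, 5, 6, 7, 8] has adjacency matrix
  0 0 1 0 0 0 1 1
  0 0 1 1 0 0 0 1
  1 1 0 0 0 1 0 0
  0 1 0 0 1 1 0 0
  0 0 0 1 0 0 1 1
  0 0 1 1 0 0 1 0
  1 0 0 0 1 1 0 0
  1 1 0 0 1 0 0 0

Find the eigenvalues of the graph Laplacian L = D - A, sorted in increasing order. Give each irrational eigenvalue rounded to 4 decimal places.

[0, 2, 2, 2, 4, 4, 4, 6]

Each diagonal entry of L is the vertex degree and each off-diagonal entry is -1 where an edge is present, 0 otherwise; in the order [1, 2, 3, 4, 5, 6, 7, 8] the diagonal is [3, 3, 3, 3, 3, 3, 3, 3]. The multiplicity of 0 as a Laplacian eigenvalue equals the number of connected components. The single zero eigenvalue shows the graph is connected. There is one zero in the spectrum, matching the 1 component.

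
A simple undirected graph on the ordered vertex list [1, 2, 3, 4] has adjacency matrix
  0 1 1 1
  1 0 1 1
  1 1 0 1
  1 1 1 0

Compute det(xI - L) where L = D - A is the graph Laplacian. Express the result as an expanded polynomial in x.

x^4 - 12x^3 + 48x^2 - 64x

Each diagonal entry of L is the vertex degree and each off-diagonal entry is -1 where an edge is present, 0 otherwise; in the order [1, 2, 3, 4] the diagonal is [3, 3, 3, 3]. L has integer entries, so p(x) = det(xI - L) has integer coefficients. Expanding the determinant yields x^4 - 12x^3 + 48x^2 - 64x. The coefficient of x^3 equals -trace(L) = -12, matching the sum of degrees. There is one zero in the spectrum, matching the 1 component.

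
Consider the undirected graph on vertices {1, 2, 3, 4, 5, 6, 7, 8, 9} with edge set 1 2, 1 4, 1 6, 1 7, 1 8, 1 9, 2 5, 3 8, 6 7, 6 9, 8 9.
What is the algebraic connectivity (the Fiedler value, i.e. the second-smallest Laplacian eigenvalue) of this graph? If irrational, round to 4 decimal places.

Each diagonal entry of L is the vertex degree and each off-diagonal entry is -1 where an edge is present, 0 otherwise; in the order [1, 2, 3, 4, 5, 6, 7, 8, 9] the diagonal is [6, 2, 1, 1, 1, 3, 2, 3, 3]. Computing the eigenvalues of L and sorting gives [0, 0.4131, 0.7016, 1.0599, 2.1507, 2.5237, 3.4992, 4.5823, 7.0694]. The Fiedler value lambda_2 = 0.4131 is strictly positive, so the graph is connected.

0.4131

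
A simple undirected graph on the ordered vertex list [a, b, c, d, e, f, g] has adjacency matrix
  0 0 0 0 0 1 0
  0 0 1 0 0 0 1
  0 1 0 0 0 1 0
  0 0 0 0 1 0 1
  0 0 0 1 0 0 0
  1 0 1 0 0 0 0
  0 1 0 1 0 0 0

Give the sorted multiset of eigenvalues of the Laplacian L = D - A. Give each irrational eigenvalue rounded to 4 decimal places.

Reading degrees in the order [a, b, c, d, e, f, g] gives [1, 2, 2, 2, 1, 2, 2]; set D = diag(1, 2, 2, 2, 1, 2, 2) and form L = D - A. The multiplicity of 0 as a Laplacian eigenvalue equals the number of connected components. The single zero eigenvalue shows the graph is connected. The largest eigenvalue, 3.8019, is at most the vertex count 7. By the matrix-tree theorem the graph has (1/7) * product of the nonzero eigenvalues = 1 spanning tree.

[0, 0.1981, 0.7530, 1.5550, 2.4450, 3.2470, 3.8019]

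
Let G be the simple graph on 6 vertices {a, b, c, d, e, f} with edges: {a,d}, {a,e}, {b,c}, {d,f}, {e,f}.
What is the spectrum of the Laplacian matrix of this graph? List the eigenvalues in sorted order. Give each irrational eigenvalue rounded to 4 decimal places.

Reading degrees in the order [a, b, c, d, e, f] gives [2, 1, 1, 2, 2, 2]; set D = diag(2, 1, 1, 2, 2, 2) and form L = D - A. Diagonalising L (or applying a numerical eigensolver to the 6x6 matrix) gives the spectrum above. The 2 zero eigenvalues correspond to the 2 connected components. There are 2 zeros in the spectrum, matching the 2 components.

[0, 0, 2, 2, 2, 4]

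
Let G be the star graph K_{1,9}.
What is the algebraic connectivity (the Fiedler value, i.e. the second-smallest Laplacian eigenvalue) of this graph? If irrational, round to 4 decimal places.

1

The graph has 10 vertices and degree multiset [9, 1, 1, 1, 1, 1, 1, 1, 1, 1]; D is the diagonal matrix of degrees and L = D - A. The smallest Laplacian eigenvalue is always 0. The next one, lambda_2 = 1, measures how hard the graph is to disconnect: larger values mean better connectivity. The eigenvalues sum to 18, which equals trace(L) = 2|E|. There is one zero in the spectrum, matching the 1 component.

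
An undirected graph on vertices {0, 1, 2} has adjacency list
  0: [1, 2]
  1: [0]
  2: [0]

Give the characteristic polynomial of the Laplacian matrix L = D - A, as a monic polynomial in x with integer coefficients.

x^3 - 4x^2 + 3x

Each diagonal entry of L is the vertex degree and each off-diagonal entry is -1 where an edge is present, 0 otherwise; in the order [0, 1, 2] the diagonal is [2, 1, 1]. The eigenvalues of L are [0, 1, 3]; the characteristic polynomial is the product of (x - lambda_i), which multiplies out to x^3 - 4x^2 + 3x. The coefficient of x^2 equals -trace(L) = -4, matching the sum of degrees. There is one zero in the spectrum, matching the 1 component. The largest eigenvalue, 3, is at most the vertex count 3.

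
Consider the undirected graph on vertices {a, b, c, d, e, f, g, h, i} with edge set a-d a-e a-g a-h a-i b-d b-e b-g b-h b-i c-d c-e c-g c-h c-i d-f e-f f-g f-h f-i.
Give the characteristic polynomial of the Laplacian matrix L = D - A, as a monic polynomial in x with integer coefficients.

Reading degrees in the order [a, b, c, d, e, f, g, h, i] gives [5, 5, 5, 4, 4, 5, 4, 4, 4]; set D = diag(5, 5, 5, 4, 4, 5, 4, 4, 4) and form L = D - A. The eigenvalues of L are [0, 4, 4, 4, 4, 5, 5, 5, 9]; the characteristic polynomial is the product of (x - lambda_i), which multiplies out to x^9 - 40x^8 + 690x^7 - 6720x^6 + 40485x^5 - 154704x^4 + 366560x^3 - 492800x^2 + 288000x. The coefficient of x^8 equals -trace(L) = -40, matching the sum of degrees. By the matrix-tree theorem the graph has (1/9) * product of the nonzero eigenvalues = 32000 spanning trees.

x^9 - 40x^8 + 690x^7 - 6720x^6 + 40485x^5 - 154704x^4 + 366560x^3 - 492800x^2 + 288000x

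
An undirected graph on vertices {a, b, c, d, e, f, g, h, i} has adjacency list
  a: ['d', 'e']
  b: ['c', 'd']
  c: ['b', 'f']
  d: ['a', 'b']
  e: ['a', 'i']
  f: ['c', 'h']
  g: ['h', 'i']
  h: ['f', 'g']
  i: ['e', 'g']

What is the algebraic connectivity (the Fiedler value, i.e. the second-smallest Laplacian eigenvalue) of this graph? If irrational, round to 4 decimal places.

With the vertex order [a, b, c, d, e, f, g, h, i], the degrees are [2, 2, 2, 2, 2, 2, 2, 2, 2], giving D = diag(2, 2, 2, 2, 2, 2, 2, 2, 2) and L = D - A. The sorted Laplacian eigenvalues are [0, 0.4679, 0.4679, 1.6527, 1.6527, 3, 3, 3.8794, 3.8794]; the algebraic connectivity is the second entry, 0.4679. By the matrix-tree theorem the graph has (1/9) * product of the nonzero eigenvalues = 9 spanning trees.

0.4679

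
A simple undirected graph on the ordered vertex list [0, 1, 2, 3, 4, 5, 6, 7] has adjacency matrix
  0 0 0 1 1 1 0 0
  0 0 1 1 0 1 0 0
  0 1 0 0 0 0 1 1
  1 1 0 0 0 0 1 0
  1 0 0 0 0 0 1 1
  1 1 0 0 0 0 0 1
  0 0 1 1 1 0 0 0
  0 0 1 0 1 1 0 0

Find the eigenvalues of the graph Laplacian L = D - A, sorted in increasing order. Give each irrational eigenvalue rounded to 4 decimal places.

Each diagonal entry of L is the vertex degree and each off-diagonal entry is -1 where an edge is present, 0 otherwise; in the order [0, 1, 2, 3, 4, 5, 6, 7] the diagonal is [3, 3, 3, 3, 3, 3, 3, 3]. The multiplicity of 0 as a Laplacian eigenvalue equals the number of connected components. The eigenvalues sum to 24, which equals trace(L) = 2|E|.

[0, 2, 2, 2, 4, 4, 4, 6]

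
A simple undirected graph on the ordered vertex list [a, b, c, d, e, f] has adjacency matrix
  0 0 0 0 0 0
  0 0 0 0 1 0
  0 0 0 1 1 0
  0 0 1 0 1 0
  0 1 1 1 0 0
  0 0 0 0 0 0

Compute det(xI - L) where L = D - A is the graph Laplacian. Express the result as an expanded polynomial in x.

x^6 - 8x^5 + 19x^4 - 12x^3

Reading degrees in the order [a, b, c, d, e, f] gives [0, 1, 2, 2, 3, 0]; set D = diag(0, 1, 2, 2, 3, 0) and form L = D - A. The eigenvalues of L are [0, 0, 0, 1, 3, 4]; the characteristic polynomial is the product of (x - lambda_i), which multiplies out to x^6 - 8x^5 + 19x^4 - 12x^3. The constant term is 0 because L is singular (the all-ones vector lies in its kernel). The eigenvalues sum to 8, which equals trace(L) = 2|E|. The largest eigenvalue, 4, is at most the vertex count 6.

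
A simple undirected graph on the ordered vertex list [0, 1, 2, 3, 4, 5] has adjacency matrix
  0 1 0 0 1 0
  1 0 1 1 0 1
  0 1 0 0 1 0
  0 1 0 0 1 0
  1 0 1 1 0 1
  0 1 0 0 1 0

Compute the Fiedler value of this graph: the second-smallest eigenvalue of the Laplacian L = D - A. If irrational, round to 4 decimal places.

2

Each diagonal entry of L is the vertex degree and each off-diagonal entry is -1 where an edge is present, 0 otherwise; in the order [0, 1, 2, 3, 4, 5] the diagonal is [2, 4, 2, 2, 4, 2]. The smallest Laplacian eigenvalue is always 0. The next one, lambda_2 = 2, measures how hard the graph is to disconnect: larger values mean better connectivity.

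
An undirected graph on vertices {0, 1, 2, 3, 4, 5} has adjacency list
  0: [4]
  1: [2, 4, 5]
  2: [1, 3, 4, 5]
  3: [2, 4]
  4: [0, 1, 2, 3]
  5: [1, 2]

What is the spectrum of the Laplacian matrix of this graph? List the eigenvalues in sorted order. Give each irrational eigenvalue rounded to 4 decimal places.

[0, 0.8851, 1.6972, 3.2541, 4.8608, 5.3028]

With the vertex order [0, 1, 2, 3, 4, 5], the degrees are [1, 3, 4, 2, 4, 2], giving D = diag(1, 3, 4, 2, 4, 2) and L = D - A. Since every row of L sums to 0, the all-ones vector is in the kernel and 0 is an eigenvalue. By the matrix-tree theorem the graph has (1/6) * product of the nonzero eigenvalues = 21 spanning trees. The eigenvalues sum to 16, which equals trace(L) = 2|E|.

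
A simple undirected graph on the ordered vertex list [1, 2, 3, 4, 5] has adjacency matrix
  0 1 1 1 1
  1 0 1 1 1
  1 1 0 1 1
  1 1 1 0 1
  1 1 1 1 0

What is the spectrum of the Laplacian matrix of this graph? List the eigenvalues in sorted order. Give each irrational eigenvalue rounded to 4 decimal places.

Reading degrees in the order [1, 2, 3, 4, 5] gives [4, 4, 4, 4, 4]; set D = diag(4, 4, 4, 4, 4) and form L = D - A. The multiplicity of 0 as a Laplacian eigenvalue equals the number of connected components. There is one zero in the spectrum, matching the 1 component.

[0, 5, 5, 5, 5]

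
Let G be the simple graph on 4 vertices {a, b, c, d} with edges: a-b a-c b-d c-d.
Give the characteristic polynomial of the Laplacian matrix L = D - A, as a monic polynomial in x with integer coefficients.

Reading degrees in the order [a, b, c, d] gives [2, 2, 2, 2]; set D = diag(2, 2, 2, 2) and form L = D - A. The eigenvalues of L are [0, 2, 2, 4]; the characteristic polynomial is the product of (x - lambda_i), which multiplies out to x^4 - 8x^3 + 20x^2 - 16x. The constant term is 0 because L is singular (the all-ones vector lies in its kernel). The largest eigenvalue, 4, is at most the vertex count 4.

x^4 - 8x^3 + 20x^2 - 16x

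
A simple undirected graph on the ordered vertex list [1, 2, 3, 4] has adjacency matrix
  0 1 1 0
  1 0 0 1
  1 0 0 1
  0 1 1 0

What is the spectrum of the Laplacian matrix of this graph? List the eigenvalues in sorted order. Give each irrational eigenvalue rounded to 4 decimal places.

Reading degrees in the order [1, 2, 3, 4] gives [2, 2, 2, 2]; set D = diag(2, 2, 2, 2) and form L = D - A. L is symmetric positive semidefinite, so every eigenvalue is real and nonnegative. The largest eigenvalue, 4, is at most the vertex count 4.

[0, 2, 2, 4]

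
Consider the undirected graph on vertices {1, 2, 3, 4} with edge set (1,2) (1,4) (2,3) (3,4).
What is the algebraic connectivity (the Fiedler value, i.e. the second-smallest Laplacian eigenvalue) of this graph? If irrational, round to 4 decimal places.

2

Reading degrees in the order [1, 2, 3, 4] gives [2, 2, 2, 2]; set D = diag(2, 2, 2, 2) and form L = D - A. The sorted Laplacian eigenvalues are [0, 2, 2, 4]; the algebraic connectivity is the second entry, 2. The largest eigenvalue, 4, is at most the vertex count 4. There is one zero in the spectrum, matching the 1 component.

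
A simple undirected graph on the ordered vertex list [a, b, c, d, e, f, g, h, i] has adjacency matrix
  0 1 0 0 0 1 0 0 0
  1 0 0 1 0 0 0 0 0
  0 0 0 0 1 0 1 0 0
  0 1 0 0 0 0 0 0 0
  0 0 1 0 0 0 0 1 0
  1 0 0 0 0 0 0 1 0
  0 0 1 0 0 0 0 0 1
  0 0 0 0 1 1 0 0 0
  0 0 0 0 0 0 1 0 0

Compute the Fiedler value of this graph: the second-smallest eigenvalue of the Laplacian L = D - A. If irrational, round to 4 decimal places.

0.1206

Reading degrees in the order [a, b, c, d, e, f, g, h, i] gives [2, 2, 2, 1, 2, 2, 2, 2, 1]; set D = diag(2, 2, 2, 1, 2, 2, 2, 2, 1) and form L = D - A. Computing the eigenvalues of L and sorting gives [0, 0.1206, 0.4679, 1, 1.6527, 2.3473, 3, 3.5321, 3.8794]. The Fiedler value lambda_2 = 0.1206 is strictly positive, so the graph is connected. The largest eigenvalue, 3.8794, is at most the vertex count 9.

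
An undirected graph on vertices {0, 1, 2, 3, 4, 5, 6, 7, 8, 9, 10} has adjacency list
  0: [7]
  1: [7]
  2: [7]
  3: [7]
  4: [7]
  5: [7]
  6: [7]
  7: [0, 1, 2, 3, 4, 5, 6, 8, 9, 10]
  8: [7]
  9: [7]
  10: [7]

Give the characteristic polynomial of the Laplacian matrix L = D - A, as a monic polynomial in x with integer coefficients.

x^11 - 20x^10 + 135x^9 - 480x^8 + 1050x^7 - 1512x^6 + 1470x^5 - 960x^4 + 405x^3 - 100x^2 + 11x

Each diagonal entry of L is the vertex degree and each off-diagonal entry is -1 where an edge is present, 0 otherwise; in the order [0, 1, 2, 3, 4, 5, 6, 7, 8, 9, 10] the diagonal is [1, 1, 1, 1, 1, 1, 1, 10, 1, 1, 1]. L has integer entries, so p(x) = det(xI - L) has integer coefficients. Expanding the determinant yields x^11 - 20x^10 + 135x^9 - 480x^8 + 1050x^7 - 1512x^6 + 1470x^5 - 960x^4 + 405x^3 - 100x^2 + 11x. Since p(0) = det(-L) = 0, x divides p(x). The eigenvalues sum to 20, which equals trace(L) = 2|E|.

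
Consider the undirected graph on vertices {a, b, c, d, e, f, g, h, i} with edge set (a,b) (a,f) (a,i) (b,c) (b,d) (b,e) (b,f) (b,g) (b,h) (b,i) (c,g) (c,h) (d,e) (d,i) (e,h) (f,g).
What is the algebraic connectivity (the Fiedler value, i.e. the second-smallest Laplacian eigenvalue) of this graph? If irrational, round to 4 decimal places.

Each diagonal entry of L is the vertex degree and each off-diagonal entry is -1 where an edge is present, 0 otherwise; in the order [a, b, c, d, e, f, g, h, i] the diagonal is [3, 8, 3, 3, 3, 3, 3, 3, 3]. The sorted Laplacian eigenvalues are [0, 1.5858, 1.5858, 3, 3, 4.4142, 4.4142, 5, 9]; the algebraic connectivity is the second entry, 1.5858. The largest eigenvalue, 9, is at most the vertex count 9.

1.5858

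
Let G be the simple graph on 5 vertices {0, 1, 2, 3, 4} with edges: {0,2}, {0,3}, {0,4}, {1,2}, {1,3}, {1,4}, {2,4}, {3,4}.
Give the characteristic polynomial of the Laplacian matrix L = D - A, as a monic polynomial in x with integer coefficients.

x^5 - 16x^4 + 94x^3 - 240x^2 + 225x

With the vertex order [0, 1, 2, 3, 4], the degrees are [3, 3, 3, 3, 4], giving D = diag(3, 3, 3, 3, 4) and L = D - A. Computing det(xI - L) by cofactor expansion (or equivalently via sum-over-permutations) gives x^5 - 16x^4 + 94x^3 - 240x^2 + 225x. Since p(0) = det(-L) = 0, x divides p(x).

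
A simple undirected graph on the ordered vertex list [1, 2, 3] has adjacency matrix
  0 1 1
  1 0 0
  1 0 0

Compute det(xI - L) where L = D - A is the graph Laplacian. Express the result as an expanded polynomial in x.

x^3 - 4x^2 + 3x

Each diagonal entry of L is the vertex degree and each off-diagonal entry is -1 where an edge is present, 0 otherwise; in the order [1, 2, 3] the diagonal is [2, 1, 1]. The eigenvalues of L are [0, 1, 3]; the characteristic polynomial is the product of (x - lambda_i), which multiplies out to x^3 - 4x^2 + 3x. The coefficient of x^2 equals -trace(L) = -4, matching the sum of degrees.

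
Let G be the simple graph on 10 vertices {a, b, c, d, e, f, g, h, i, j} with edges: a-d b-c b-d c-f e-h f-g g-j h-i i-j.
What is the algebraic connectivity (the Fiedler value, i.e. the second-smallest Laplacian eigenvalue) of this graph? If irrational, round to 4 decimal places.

Each diagonal entry of L is the vertex degree and each off-diagonal entry is -1 where an edge is present, 0 otherwise; in the order [a, b, c, d, e, f, g, h, i, j] the diagonal is [1, 2, 2, 2, 1, 2, 2, 2, 2, 2]. Computing the eigenvalues of L and sorting gives [0, 0.0979, 0.3820, 0.8244, 1.3820, 2, 2.6180, 3.1756, 3.6180, 3.9021]. The Fiedler value lambda_2 = 0.0979 is strictly positive, so the graph is connected. The eigenvalues sum to 18, which equals trace(L) = 2|E|.

0.0979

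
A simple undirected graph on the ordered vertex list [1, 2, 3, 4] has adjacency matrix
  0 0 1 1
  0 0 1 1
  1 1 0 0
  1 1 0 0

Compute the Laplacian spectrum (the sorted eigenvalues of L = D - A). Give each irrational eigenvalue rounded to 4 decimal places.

Each diagonal entry of L is the vertex degree and each off-diagonal entry is -1 where an edge is present, 0 otherwise; in the order [1, 2, 3, 4] the diagonal is [2, 2, 2, 2]. The multiplicity of 0 as a Laplacian eigenvalue equals the number of connected components. The single zero eigenvalue shows the graph is connected. There is one zero in the spectrum, matching the 1 component.

[0, 2, 2, 4]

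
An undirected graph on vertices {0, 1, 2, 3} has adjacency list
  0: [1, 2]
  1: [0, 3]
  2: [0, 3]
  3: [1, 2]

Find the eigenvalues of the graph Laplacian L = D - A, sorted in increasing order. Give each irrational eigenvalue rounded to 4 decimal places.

[0, 2, 2, 4]

Reading degrees in the order [0, 1, 2, 3] gives [2, 2, 2, 2]; set D = diag(2, 2, 2, 2) and form L = D - A. Diagonalising L (or applying a numerical eigensolver to the 4x4 matrix) gives the spectrum above. The eigenvalues sum to 8, which equals trace(L) = 2|E|.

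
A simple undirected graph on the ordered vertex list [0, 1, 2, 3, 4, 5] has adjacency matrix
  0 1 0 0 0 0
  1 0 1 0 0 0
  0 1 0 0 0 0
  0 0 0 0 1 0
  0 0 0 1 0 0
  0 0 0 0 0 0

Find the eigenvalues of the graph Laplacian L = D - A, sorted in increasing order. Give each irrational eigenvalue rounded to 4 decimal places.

Reading degrees in the order [0, 1, 2, 3, 4, 5] gives [1, 2, 1, 1, 1, 0]; set D = diag(1, 2, 1, 1, 1, 0) and form L = D - A. The multiplicity of 0 as a Laplacian eigenvalue equals the number of connected components. The 3 zero eigenvalues correspond to the 3 connected components. The largest eigenvalue, 3, is at most the vertex count 6.

[0, 0, 0, 1, 2, 3]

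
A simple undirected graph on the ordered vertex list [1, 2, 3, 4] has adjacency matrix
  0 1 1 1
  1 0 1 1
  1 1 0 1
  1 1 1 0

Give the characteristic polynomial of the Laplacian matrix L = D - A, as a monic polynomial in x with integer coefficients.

With the vertex order [1, 2, 3, 4], the degrees are [3, 3, 3, 3], giving D = diag(3, 3, 3, 3) and L = D - A. L has integer entries, so p(x) = det(xI - L) has integer coefficients. Expanding the determinant yields x^4 - 12x^3 + 48x^2 - 64x. The constant term is 0 because L is singular (the all-ones vector lies in its kernel). The largest eigenvalue, 4, is at most the vertex count 4. The eigenvalues sum to 12, which equals trace(L) = 2|E|.

x^4 - 12x^3 + 48x^2 - 64x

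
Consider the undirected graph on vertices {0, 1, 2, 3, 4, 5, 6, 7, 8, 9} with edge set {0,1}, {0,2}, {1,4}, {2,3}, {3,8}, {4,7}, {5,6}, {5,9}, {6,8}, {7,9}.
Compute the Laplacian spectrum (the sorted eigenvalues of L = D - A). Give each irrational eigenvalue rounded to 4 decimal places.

[0, 0.3820, 0.3820, 1.3820, 1.3820, 2.6180, 2.6180, 3.6180, 3.6180, 4]

Reading degrees in the order [0, 1, 2, 3, 4, 5, 6, 7, 8, 9] gives [2, 2, 2, 2, 2, 2, 2, 2, 2, 2]; set D = diag(2, 2, 2, 2, 2, 2, 2, 2, 2, 2) and form L = D - A. Diagonalising L (or applying a numerical eigensolver to the 10x10 matrix) gives the spectrum above. The single zero eigenvalue shows the graph is connected. By the matrix-tree theorem the graph has (1/10) * product of the nonzero eigenvalues = 10 spanning trees. The eigenvalues sum to 20, which equals trace(L) = 2|E|.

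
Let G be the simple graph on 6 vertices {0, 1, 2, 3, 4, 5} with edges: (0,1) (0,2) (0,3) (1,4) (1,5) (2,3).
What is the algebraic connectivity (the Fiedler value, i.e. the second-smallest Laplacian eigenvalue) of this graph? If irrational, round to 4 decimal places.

Reading degrees in the order [0, 1, 2, 3, 4, 5] gives [3, 3, 2, 2, 1, 1]; set D = diag(3, 3, 2, 2, 1, 1) and form L = D - A. Computing the eigenvalues of L and sorting gives [0, 0.4384, 1, 3, 3, 4.5616]. The Fiedler value lambda_2 = 0.4384 is strictly positive, so the graph is connected. The largest eigenvalue, 4.5616, is at most the vertex count 6. By the matrix-tree theorem the graph has (1/6) * product of the nonzero eigenvalues = 3 spanning trees.

0.4384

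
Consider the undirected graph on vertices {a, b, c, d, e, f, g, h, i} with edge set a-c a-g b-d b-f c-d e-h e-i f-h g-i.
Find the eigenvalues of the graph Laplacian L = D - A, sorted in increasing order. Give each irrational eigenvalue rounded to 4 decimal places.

[0, 0.4679, 0.4679, 1.6527, 1.6527, 3, 3, 3.8794, 3.8794]

Each diagonal entry of L is the vertex degree and each off-diagonal entry is -1 where an edge is present, 0 otherwise; in the order [a, b, c, d, e, f, g, h, i] the diagonal is [2, 2, 2, 2, 2, 2, 2, 2, 2]. L is symmetric positive semidefinite, so every eigenvalue is real and nonnegative. By the matrix-tree theorem the graph has (1/9) * product of the nonzero eigenvalues = 9 spanning trees.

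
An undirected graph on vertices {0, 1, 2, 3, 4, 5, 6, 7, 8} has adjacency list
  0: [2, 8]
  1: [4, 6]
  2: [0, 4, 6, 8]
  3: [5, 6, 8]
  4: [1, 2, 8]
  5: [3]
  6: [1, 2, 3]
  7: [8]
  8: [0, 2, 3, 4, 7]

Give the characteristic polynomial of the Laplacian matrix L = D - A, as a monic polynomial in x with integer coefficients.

x^9 - 24x^8 + 237x^7 - 1250x^6 + 3825x^5 - 6898x^4 + 7098x^3 - 3786x^2 + 801x

Reading degrees in the order [0, 1, 2, 3, 4, 5, 6, 7, 8] gives [2, 2, 4, 3, 3, 1, 3, 1, 5]; set D = diag(2, 2, 4, 3, 3, 1, 3, 1, 5) and form L = D - A. L has integer entries, so p(x) = det(xI - L) has integer coefficients. Expanding the determinant yields x^9 - 24x^8 + 237x^7 - 1250x^6 + 3825x^5 - 6898x^4 + 7098x^3 - 3786x^2 + 801x. The coefficient of x^8 equals -trace(L) = -24, matching the sum of degrees. There is one zero in the spectrum, matching the 1 component.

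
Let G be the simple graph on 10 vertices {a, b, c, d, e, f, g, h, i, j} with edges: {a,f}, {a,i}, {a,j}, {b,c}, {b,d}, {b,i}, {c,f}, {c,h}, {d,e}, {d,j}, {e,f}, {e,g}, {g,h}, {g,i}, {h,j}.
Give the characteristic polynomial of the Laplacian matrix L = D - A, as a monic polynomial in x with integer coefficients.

Reading degrees in the order [a, b, c, d, e, f, g, h, i, j] gives [3, 3, 3, 3, 3, 3, 3, 3, 3, 3]; set D = diag(3, 3, 3, 3, 3, 3, 3, 3, 3, 3) and form L = D - A. The eigenvalues of L are [0, 2, 2, 2, 2, 2, 5, 5, 5, 5]; the characteristic polynomial is the product of (x - lambda_i), which multiplies out to x^10 - 30x^9 + 390x^8 - 2880x^7 + 13305x^6 - 39882x^5 + 77640x^4 - 94800x^3 + 66000x^2 - 20000x. Since p(0) = det(-L) = 0, x divides p(x).

x^10 - 30x^9 + 390x^8 - 2880x^7 + 13305x^6 - 39882x^5 + 77640x^4 - 94800x^3 + 66000x^2 - 20000x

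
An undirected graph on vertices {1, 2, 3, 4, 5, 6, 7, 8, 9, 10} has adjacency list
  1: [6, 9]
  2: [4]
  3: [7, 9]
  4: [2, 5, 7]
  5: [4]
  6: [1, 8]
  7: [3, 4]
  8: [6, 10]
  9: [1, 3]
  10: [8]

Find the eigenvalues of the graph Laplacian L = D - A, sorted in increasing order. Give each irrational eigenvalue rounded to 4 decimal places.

[0, 0.1029, 0.4367, 1, 1, 1.7250, 2.5064, 3.2255, 3.7678, 4.2357]

Each diagonal entry of L is the vertex degree and each off-diagonal entry is -1 where an edge is present, 0 otherwise; in the order [1, 2, 3, 4, 5, 6, 7, 8, 9, 10] the diagonal is [2, 1, 2, 3, 1, 2, 2, 2, 2, 1]. Since every row of L sums to 0, the all-ones vector is in the kernel and 0 is an eigenvalue. The eigenvalues sum to 18, which equals trace(L) = 2|E|.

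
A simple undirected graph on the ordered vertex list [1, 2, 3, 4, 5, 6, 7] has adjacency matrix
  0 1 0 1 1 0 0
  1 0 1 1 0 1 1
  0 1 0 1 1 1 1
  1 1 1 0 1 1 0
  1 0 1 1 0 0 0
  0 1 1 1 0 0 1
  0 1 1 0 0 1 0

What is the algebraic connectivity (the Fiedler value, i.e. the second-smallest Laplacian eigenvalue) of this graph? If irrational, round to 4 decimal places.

1.9697

Reading degrees in the order [1, 2, 3, 4, 5, 6, 7] gives [3, 5, 5, 5, 3, 4, 3]; set D = diag(3, 5, 5, 5, 3, 4, 3) and form L = D - A. The sorted Laplacian eigenvalues are [0, 1.9697, 3.5858, 4.1346, 5.5794, 6.3163, 6.4142]; the algebraic connectivity is the second entry, 1.9697. There is one zero in the spectrum, matching the 1 component.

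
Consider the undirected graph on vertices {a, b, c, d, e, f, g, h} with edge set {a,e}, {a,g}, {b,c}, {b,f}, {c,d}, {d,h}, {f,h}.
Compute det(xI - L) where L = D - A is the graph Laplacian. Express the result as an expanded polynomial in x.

x^8 - 14x^7 + 78x^6 - 220x^5 + 330x^4 - 250x^3 + 75x^2

Each diagonal entry of L is the vertex degree and each off-diagonal entry is -1 where an edge is present, 0 otherwise; in the order [a, b, c, d, e, f, g, h] the diagonal is [2, 2, 2, 2, 1, 2, 1, 2]. L has integer entries, so p(x) = det(xI - L) has integer coefficients. Expanding the determinant yields x^8 - 14x^7 + 78x^6 - 220x^5 + 330x^4 - 250x^3 + 75x^2. The constant term is 0 because L is singular (the all-ones vector lies in its kernel). The eigenvalues sum to 14, which equals trace(L) = 2|E|.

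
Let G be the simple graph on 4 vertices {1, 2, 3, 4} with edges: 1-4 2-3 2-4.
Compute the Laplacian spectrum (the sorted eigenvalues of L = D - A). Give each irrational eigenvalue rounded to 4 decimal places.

With the vertex order [1, 2, 3, 4], the degrees are [1, 2, 1, 2], giving D = diag(1, 2, 1, 2) and L = D - A. Since every row of L sums to 0, the all-ones vector is in the kernel and 0 is an eigenvalue. By the matrix-tree theorem the graph has (1/4) * product of the nonzero eigenvalues = 1 spanning tree.

[0, 0.5858, 2, 3.4142]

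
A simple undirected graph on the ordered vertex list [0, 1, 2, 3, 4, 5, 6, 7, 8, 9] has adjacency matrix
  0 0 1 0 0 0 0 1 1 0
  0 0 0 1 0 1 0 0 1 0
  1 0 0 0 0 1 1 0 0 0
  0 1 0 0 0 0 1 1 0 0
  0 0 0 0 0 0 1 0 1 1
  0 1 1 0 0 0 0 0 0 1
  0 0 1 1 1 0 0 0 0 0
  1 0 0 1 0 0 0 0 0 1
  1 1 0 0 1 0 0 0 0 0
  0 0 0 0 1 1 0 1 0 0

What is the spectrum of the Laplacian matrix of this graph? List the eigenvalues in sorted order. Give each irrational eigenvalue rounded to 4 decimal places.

[0, 2, 2, 2, 2, 2, 5, 5, 5, 5]

Each diagonal entry of L is the vertex degree and each off-diagonal entry is -1 where an edge is present, 0 otherwise; in the order [0, 1, 2, 3, 4, 5, 6, 7, 8, 9] the diagonal is [3, 3, 3, 3, 3, 3, 3, 3, 3, 3]. Diagonalising L (or applying a numerical eigensolver to the 10x10 matrix) gives the spectrum above. The single zero eigenvalue shows the graph is connected. There is one zero in the spectrum, matching the 1 component.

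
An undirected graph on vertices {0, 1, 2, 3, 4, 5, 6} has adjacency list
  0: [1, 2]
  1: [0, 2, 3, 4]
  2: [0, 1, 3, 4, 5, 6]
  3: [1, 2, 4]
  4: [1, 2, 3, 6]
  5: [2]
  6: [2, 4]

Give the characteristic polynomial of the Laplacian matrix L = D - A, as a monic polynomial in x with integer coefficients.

Each diagonal entry of L is the vertex degree and each off-diagonal entry is -1 where an edge is present, 0 otherwise; in the order [0, 1, 2, 3, 4, 5, 6] the diagonal is [2, 4, 6, 3, 4, 1, 2]. L has integer entries, so p(x) = det(xI - L) has integer coefficients. Expanding the determinant yields x^7 - 22x^6 + 188x^5 - 790x^4 + 1702x^3 - 1772x^2 + 693x. Since p(0) = det(-L) = 0, x divides p(x). There is one zero in the spectrum, matching the 1 component. By the matrix-tree theorem the graph has (1/7) * product of the nonzero eigenvalues = 99 spanning trees.

x^7 - 22x^6 + 188x^5 - 790x^4 + 1702x^3 - 1772x^2 + 693x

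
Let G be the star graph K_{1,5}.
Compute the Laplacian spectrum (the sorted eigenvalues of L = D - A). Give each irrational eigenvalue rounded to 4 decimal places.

The graph has 6 vertices and degree multiset [5, 1, 1, 1, 1, 1]; D is the diagonal matrix of degrees and L = D - A. Diagonalising L (or applying a numerical eigensolver to the 6x6 matrix) gives the spectrum above.

[0, 1, 1, 1, 1, 6]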